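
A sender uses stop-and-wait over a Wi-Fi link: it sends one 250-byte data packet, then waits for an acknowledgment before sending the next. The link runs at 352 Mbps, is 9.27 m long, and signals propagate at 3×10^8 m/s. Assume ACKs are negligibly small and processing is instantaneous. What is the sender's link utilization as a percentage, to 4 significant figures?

98.92 %

t_tx = L/R = 2000/352000000 = 5.68182e-06 s.
t_prop = 9.27/300000000 = 3.09e-08 s; RTT = 6.18e-08 s.
Cycle = t_tx + RTT = 5.74362e-06 s.
Utilization = t_tx / cycle = 5.68182e-06/5.74362e-06 = 98.92 %.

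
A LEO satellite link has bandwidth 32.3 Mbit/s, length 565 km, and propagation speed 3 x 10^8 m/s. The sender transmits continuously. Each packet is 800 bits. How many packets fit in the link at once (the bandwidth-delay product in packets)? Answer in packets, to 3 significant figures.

Propagation delay = 565000 / 300000000 = 0.00188333 s.
BDP = R × t_prop = 3.23e+07 × 0.00188333 = 60831.7 bits.
In packets of 800 bits: 76.0 packets.

76.0 packets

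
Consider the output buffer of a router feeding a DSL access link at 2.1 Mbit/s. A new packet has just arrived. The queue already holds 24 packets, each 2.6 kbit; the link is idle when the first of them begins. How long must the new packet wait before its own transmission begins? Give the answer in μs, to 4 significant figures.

29710 μs

Each queued packet: L/R = 2600/2100000 = 1238.1 μs.
24 queued → 29714.3 μs.
Queuing delay = 29710 μs.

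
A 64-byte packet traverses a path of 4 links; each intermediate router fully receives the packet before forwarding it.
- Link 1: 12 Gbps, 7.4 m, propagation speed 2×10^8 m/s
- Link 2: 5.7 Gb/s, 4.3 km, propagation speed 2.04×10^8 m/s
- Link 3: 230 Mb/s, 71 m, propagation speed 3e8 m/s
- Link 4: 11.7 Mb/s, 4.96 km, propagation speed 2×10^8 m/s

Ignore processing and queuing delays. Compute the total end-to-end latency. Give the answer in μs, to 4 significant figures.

92.27 μs

L = 64 × 8 = 512 bits.
Transmission delays (L/R per hop): 0.0426667, 0.0898246, 2.22609, 43.7607 μs; sum = 46.1193 μs.
Propagation delays (d/s per hop): 0.037, 21.0784, 0.236667, 24.8 μs; sum = 46.1521 μs.
End-to-end = 92.27 μs.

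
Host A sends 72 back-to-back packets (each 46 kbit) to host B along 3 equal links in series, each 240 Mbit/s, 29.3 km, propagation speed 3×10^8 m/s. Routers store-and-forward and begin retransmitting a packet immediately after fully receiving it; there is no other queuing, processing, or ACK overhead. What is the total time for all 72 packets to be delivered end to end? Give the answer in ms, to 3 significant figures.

Per-hop transmission t_tx = L/R = 46000/240000000 = 0.191667 ms.
Per-hop propagation t_prop = 29300/300000000 = 0.0976667 ms.
Pipeline fill: first packet needs 3·t_tx to clear all hops; remaining 71 packets each add one t_tx.
Total = (3+72-1)·t_tx + 3·t_prop = 74·0.191667 + 3·0.0976667 = 14.5 ms.

14.5 ms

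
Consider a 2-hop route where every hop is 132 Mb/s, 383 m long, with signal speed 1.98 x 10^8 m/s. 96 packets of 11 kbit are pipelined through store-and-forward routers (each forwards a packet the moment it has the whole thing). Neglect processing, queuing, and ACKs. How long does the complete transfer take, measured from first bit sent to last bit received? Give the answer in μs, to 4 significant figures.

8087 μs

Per-hop transmission t_tx = L/R = 11000/132000000 = 83.3333 μs.
Per-hop propagation t_prop = 383/198000000 = 1.93434 μs.
Pipeline fill: first packet needs 2·t_tx to clear all hops; remaining 95 packets each add one t_tx.
Total = (2+96-1)·t_tx + 2·t_prop = 97·83.3333 + 2·1.93434 = 8087 μs.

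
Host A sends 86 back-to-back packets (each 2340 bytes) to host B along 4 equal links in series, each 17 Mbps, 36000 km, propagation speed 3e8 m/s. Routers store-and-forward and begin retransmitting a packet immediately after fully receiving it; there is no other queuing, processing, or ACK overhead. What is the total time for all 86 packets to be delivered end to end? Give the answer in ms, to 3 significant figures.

578 ms

Per-hop transmission t_tx = L/R = 18720/17000000 = 1.10118 ms.
Per-hop propagation t_prop = 36000000/300000000 = 120 ms.
Pipeline fill: first packet needs 4·t_tx to clear all hops; remaining 85 packets each add one t_tx.
Total = (4+86-1)·t_tx + 4·t_prop = 89·1.10118 + 4·120 = 578 ms.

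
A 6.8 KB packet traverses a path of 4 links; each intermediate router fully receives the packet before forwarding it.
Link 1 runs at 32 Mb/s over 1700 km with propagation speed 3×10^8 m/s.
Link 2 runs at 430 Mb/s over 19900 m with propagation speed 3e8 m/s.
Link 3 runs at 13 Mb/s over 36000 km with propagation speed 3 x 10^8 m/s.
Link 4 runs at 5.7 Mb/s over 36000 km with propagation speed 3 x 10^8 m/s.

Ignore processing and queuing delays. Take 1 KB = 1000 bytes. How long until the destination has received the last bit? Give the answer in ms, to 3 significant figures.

261 ms

L = 54400 bits.
Transmission delays (L/R per hop): 1.7, 0.126512, 4.18462, 9.54386 ms; sum = 15.555 ms.
Propagation delays (d/s per hop): 5.66667, 0.0663333, 120, 120 ms; sum = 245.733 ms.
End-to-end = 261 ms.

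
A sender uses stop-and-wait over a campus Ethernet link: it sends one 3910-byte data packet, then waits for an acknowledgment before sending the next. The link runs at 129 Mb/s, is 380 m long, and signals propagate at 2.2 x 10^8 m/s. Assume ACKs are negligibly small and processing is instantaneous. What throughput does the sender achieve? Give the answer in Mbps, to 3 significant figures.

127 Mbps

t_tx = L/R = 31280/129000000 = 0.000242481 s.
t_prop = 380/2.2e+08 = 1.72727e-06 s; RTT = 3.45455e-06 s.
Cycle = t_tx + RTT = 0.000245935 s.
Throughput = L / cycle = 31280 / 0.000245935 = 127 Mbps.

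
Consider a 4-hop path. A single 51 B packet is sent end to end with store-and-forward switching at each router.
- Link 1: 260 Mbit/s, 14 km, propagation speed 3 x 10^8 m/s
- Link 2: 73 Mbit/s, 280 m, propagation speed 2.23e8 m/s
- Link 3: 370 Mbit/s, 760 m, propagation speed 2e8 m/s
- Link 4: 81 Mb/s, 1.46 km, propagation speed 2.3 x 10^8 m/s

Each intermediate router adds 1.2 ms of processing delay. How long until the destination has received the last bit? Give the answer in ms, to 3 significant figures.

L = 51 × 8 = 408 bits.
Transmission delays (L/R per hop): 0.00156923, 0.00558904, 0.0011027, 0.00503704 ms; sum = 0.013298 ms.
Propagation delays (d/s per hop): 0.0466667, 0.00125561, 0.0038, 0.00634783 ms; sum = 0.0580701 ms.
Processing at 3 router(s): 3 × 1.2 ms = 3.6 ms.
End-to-end = 3.67 ms.

3.67 ms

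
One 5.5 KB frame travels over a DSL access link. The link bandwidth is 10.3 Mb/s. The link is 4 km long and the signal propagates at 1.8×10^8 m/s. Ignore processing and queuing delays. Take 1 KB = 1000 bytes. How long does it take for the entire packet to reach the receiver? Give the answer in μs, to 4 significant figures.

4294 μs

L = 44000 bits.
Transmission delay = L/R = 44000 / 10300000 = 4271.84 μs.
Propagation delay = d/s = 4000 m / 180000000 m/s = 22.2222 μs.
Total = 4294 μs.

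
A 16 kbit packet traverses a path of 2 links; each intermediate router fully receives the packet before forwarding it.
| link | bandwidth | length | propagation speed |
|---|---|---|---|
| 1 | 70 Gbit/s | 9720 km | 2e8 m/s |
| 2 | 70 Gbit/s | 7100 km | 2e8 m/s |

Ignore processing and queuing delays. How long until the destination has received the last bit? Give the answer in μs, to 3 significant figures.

84100 μs

L = 16000 bits.
Transmission delay per hop = L/R = 16000/70000000000 = 0.228571 μs; 2 hops → 0.457143 μs.
Propagation delays (d/s per hop): 48600, 35500 μs; sum = 84100 μs.
End-to-end = 84100 μs.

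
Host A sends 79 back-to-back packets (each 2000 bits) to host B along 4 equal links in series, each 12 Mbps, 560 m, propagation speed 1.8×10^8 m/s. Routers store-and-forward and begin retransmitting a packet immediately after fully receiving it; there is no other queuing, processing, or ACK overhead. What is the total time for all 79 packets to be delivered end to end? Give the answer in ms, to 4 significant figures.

Per-hop transmission t_tx = L/R = 2000/12000000 = 0.166667 ms.
Per-hop propagation t_prop = 560/180000000 = 0.00311111 ms.
Pipeline fill: first packet needs 4·t_tx to clear all hops; remaining 78 packets each add one t_tx.
Total = (4+79-1)·t_tx + 4·t_prop = 82·0.166667 + 4·0.00311111 = 13.68 ms.

13.68 ms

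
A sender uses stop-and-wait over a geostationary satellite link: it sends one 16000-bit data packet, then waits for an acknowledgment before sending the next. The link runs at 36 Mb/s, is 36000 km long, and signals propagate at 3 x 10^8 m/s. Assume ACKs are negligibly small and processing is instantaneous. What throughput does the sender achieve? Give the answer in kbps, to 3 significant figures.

66.5 kbps

t_tx = L/R = 16000/36000000 = 0.000444444 s.
t_prop = 36000000/300000000 = 0.12 s; RTT = 0.24 s.
Cycle = t_tx + RTT = 0.240444 s.
Throughput = L / cycle = 16000 / 0.240444 = 66.5 kbps.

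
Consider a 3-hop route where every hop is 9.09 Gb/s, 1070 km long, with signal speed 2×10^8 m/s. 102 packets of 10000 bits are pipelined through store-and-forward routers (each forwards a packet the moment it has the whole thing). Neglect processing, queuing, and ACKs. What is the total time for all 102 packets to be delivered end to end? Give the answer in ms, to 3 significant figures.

16.2 ms

Per-hop transmission t_tx = L/R = 10000/9090000000 = 0.00110011 ms.
Per-hop propagation t_prop = 1070000/200000000 = 5.35 ms.
Pipeline fill: first packet needs 3·t_tx to clear all hops; remaining 101 packets each add one t_tx.
Total = (3+102-1)·t_tx + 3·t_prop = 104·0.00110011 + 3·5.35 = 16.2 ms.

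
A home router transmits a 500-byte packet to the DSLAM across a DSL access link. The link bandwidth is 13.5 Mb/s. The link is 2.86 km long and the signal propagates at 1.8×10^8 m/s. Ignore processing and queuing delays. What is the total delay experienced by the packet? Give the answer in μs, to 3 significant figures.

L = 500 × 8 = 4000 bits.
Transmission delay = L/R = 4000 / 13500000 = 296.296 μs.
Propagation delay = d/s = 2860 m / 180000000 m/s = 15.8889 μs.
Total = 312 μs.

312 μs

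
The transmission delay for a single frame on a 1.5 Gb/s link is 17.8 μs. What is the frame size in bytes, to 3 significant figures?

L = R × t_tx = 1500000000 b/s × 1.78e-05 s = 26700 bits.
In bytes: 26700 / 8 = 3340 bytes.

3340 bytes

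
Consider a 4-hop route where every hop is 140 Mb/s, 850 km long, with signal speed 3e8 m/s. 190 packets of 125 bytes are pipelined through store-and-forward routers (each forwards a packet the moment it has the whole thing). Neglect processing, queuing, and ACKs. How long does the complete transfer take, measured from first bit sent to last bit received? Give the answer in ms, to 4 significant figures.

12.71 ms

Per-hop transmission t_tx = L/R = 1000/140000000 = 0.00714286 ms.
Per-hop propagation t_prop = 850000/300000000 = 2.83333 ms.
Pipeline fill: first packet needs 4·t_tx to clear all hops; remaining 189 packets each add one t_tx.
Total = (4+190-1)·t_tx + 4·t_prop = 193·0.00714286 + 4·2.83333 = 12.71 ms.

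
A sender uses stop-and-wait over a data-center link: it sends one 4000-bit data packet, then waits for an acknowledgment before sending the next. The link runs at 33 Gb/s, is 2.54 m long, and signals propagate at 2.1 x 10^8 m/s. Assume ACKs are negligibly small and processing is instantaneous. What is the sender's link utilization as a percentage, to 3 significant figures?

83.4 %

t_tx = L/R = 4000/33000000000 = 1.21212e-07 s.
t_prop = 2.54/210000000 = 1.20952e-08 s; RTT = 2.41905e-08 s.
Cycle = t_tx + RTT = 1.45403e-07 s.
Utilization = t_tx / cycle = 1.21212e-07/1.45403e-07 = 83.4 %.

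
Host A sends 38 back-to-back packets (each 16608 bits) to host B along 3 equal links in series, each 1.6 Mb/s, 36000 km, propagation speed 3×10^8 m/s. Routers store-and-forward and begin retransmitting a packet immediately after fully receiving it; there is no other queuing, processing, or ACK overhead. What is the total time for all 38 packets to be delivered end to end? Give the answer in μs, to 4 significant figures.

775200 μs

Per-hop transmission t_tx = L/R = 16608/1600000 = 10380 μs.
Per-hop propagation t_prop = 36000000/300000000 = 120000 μs.
Pipeline fill: first packet needs 3·t_tx to clear all hops; remaining 37 packets each add one t_tx.
Total = (3+38-1)·t_tx + 3·t_prop = 40·10380 + 3·120000 = 775200 μs.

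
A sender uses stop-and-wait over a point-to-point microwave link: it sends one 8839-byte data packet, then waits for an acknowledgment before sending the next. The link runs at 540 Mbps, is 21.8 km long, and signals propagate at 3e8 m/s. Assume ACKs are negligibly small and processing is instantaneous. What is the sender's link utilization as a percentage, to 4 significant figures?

47.40 %

t_tx = L/R = 70712/540000000 = 0.000130948 s.
t_prop = 21800/300000000 = 7.26667e-05 s; RTT = 0.000145333 s.
Cycle = t_tx + RTT = 0.000276281 s.
Utilization = t_tx / cycle = 0.000130948/0.000276281 = 47.40 %.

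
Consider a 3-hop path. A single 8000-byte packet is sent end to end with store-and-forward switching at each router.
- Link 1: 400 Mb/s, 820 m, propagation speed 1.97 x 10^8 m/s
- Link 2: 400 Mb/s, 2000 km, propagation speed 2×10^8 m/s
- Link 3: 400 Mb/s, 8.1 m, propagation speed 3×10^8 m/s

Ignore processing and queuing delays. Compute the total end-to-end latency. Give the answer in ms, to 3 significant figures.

L = 8000 × 8 = 64000 bits.
Transmission delay per hop = L/R = 64000/400000000 = 0.16 ms; 3 hops → 0.48 ms.
Propagation delays (d/s per hop): 0.00416244, 10, 2.7e-05 ms; sum = 10.0042 ms.
End-to-end = 10.5 ms.

10.5 ms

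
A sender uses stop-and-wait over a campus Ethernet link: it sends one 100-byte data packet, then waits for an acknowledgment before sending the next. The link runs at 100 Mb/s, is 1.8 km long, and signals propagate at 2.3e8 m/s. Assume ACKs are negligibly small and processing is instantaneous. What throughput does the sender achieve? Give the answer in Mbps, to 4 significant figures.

t_tx = L/R = 800/100000000 = 8e-06 s.
t_prop = 1800/2.3e+08 = 7.82609e-06 s; RTT = 1.56522e-05 s.
Cycle = t_tx + RTT = 2.36522e-05 s.
Throughput = L / cycle = 800 / 2.36522e-05 = 33.82 Mbps.

33.82 Mbps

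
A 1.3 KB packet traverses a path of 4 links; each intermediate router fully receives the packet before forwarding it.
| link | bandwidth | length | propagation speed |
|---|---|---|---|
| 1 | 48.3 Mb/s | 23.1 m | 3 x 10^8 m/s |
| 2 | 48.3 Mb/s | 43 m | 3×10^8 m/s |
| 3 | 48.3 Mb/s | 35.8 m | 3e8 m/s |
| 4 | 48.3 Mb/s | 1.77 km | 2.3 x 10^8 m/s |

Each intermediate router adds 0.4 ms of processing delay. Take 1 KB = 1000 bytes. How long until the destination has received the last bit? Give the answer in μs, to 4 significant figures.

2069 μs

L = 10400 bits.
Transmission delay per hop = L/R = 10400/48300000 = 215.321 μs; 4 hops → 861.284 μs.
Propagation delays (d/s per hop): 0.077, 0.143333, 0.119333, 7.69565 μs; sum = 8.03532 μs.
Processing at 3 router(s): 3 × 0.4 ms = 1200 μs.
End-to-end = 2069 μs.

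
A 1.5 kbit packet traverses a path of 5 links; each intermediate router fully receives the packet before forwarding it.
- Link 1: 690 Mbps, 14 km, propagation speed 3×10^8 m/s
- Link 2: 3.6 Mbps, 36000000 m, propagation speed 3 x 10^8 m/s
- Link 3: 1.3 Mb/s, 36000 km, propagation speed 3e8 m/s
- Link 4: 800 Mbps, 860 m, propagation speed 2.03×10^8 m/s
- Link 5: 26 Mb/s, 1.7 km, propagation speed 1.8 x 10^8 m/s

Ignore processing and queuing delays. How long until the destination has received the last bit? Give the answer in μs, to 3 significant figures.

242000 μs

L = 1500 bits.
Transmission delays (L/R per hop): 2.17391, 416.667, 1153.85, 1.875, 57.6923 μs; sum = 1632.25 μs.
Propagation delays (d/s per hop): 46.6667, 120000, 120000, 4.23645, 9.44444 μs; sum = 240060 μs.
End-to-end = 242000 μs.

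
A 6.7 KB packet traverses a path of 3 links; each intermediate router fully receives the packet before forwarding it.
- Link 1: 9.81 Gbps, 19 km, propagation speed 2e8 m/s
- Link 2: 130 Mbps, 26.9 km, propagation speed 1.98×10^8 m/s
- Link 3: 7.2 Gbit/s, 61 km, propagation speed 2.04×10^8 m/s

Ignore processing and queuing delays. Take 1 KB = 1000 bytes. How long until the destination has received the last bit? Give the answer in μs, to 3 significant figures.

L = 53600 bits.
Transmission delays (L/R per hop): 5.46381, 412.308, 7.44444 μs; sum = 425.216 μs.
Propagation delays (d/s per hop): 95, 135.859, 299.02 μs; sum = 529.878 μs.
End-to-end = 955 μs.

955 μs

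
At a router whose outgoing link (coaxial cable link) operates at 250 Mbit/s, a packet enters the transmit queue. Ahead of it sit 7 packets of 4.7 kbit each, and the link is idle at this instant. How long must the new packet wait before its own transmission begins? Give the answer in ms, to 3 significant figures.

Each queued packet: L/R = 4700/250000000 = 0.0188 ms.
7 queued → 0.1316 ms.
Queuing delay = 0.132 ms.

0.132 ms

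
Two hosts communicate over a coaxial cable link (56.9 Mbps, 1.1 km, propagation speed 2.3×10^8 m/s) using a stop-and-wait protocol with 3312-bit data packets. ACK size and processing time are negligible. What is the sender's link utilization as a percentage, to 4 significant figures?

t_tx = L/R = 3312/56900000 = 5.82074e-05 s.
t_prop = 1100/2.3e+08 = 4.78261e-06 s; RTT = 9.56522e-06 s.
Cycle = t_tx + RTT = 6.77726e-05 s.
Utilization = t_tx / cycle = 5.82074e-05/6.77726e-05 = 85.89 %.

85.89 %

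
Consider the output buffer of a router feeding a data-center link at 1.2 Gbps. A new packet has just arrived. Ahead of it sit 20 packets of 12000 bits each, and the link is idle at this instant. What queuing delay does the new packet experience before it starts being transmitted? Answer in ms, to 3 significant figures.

0.200 ms

Each queued packet: L/R = 12000/1200000000 = 0.01 ms.
20 queued → 0.2 ms.
Queuing delay = 0.200 ms.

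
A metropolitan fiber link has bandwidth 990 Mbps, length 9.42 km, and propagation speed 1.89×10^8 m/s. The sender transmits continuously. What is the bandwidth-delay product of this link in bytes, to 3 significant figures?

Propagation delay = 9420 / 189000000 = 4.98413e-05 s.
BDP = R × t_prop = 990000000 × 4.98413e-05 = 49342.9 bits.
In bytes: 49342.9/8 = 6170 bytes.

6170 bytes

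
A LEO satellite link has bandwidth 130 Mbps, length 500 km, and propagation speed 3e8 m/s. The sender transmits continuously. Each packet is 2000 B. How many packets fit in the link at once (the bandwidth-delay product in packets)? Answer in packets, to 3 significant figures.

Propagation delay = 500000 / 300000000 = 0.00166667 s.
BDP = R × t_prop = 130000000 × 0.00166667 = 216667 bits.
In packets of 16000 bits: 13.5 packets.

13.5 packets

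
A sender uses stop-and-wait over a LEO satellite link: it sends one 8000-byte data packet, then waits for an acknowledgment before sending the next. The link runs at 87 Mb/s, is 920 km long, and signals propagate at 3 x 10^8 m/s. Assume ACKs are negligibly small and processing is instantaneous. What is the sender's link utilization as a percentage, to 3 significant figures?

10.7 %

t_tx = L/R = 64000/87000000 = 0.000735632 s.
t_prop = 920000/300000000 = 0.00306667 s; RTT = 0.00613333 s.
Cycle = t_tx + RTT = 0.00686897 s.
Utilization = t_tx / cycle = 0.000735632/0.00686897 = 10.7 %.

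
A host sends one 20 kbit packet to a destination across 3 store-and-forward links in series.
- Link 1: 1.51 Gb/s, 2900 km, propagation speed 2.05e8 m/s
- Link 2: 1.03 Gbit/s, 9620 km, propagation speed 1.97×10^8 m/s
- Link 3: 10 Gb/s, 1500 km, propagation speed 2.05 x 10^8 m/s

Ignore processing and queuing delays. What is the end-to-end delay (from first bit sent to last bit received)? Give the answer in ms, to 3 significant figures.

L = 20000 bits.
Transmission delays (L/R per hop): 0.013245, 0.0194175, 0.002 ms; sum = 0.0346625 ms.
Propagation delays (d/s per hop): 14.1463, 48.8325, 7.31707 ms; sum = 70.2959 ms.
End-to-end = 70.3 ms.

70.3 ms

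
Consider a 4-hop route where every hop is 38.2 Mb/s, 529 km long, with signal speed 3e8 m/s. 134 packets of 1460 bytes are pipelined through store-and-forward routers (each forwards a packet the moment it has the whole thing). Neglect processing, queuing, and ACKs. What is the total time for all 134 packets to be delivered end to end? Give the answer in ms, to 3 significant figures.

48.9 ms

Per-hop transmission t_tx = L/R = 11680/38200000 = 0.305759 ms.
Per-hop propagation t_prop = 529000/300000000 = 1.76333 ms.
Pipeline fill: first packet needs 4·t_tx to clear all hops; remaining 133 packets each add one t_tx.
Total = (4+134-1)·t_tx + 4·t_prop = 137·0.305759 + 4·1.76333 = 48.9 ms.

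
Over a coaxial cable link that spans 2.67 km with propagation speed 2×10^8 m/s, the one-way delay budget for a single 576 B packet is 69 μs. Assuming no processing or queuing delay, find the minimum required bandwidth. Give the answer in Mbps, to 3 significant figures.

82.8 Mbps

L = 4608 bits.
Propagation delay = 2670 / 200000000 = 13.35 μs.
Transmission budget = 69 − 13.35 = 55.65 μs.
R ≥ L / t_tx = 4608 bits / 5.565e-05 s = 82.8 Mbps.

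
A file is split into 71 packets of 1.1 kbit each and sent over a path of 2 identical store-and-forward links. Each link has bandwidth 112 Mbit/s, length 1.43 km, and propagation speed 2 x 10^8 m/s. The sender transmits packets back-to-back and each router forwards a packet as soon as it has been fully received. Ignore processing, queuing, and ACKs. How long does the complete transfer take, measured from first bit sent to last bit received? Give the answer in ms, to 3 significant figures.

Per-hop transmission t_tx = L/R = 1100/112000000 = 0.00982143 ms.
Per-hop propagation t_prop = 1430/200000000 = 0.00715 ms.
Pipeline fill: first packet needs 2·t_tx to clear all hops; remaining 70 packets each add one t_tx.
Total = (2+71-1)·t_tx + 2·t_prop = 72·0.00982143 + 2·0.00715 = 0.721 ms.

0.721 ms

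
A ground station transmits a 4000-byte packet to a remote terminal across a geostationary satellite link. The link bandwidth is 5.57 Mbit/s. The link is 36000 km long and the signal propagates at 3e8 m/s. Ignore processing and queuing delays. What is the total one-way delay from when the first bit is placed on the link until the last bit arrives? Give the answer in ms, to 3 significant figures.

126 ms

L = 4000 × 8 = 32000 bits.
Transmission delay = L/R = 32000 / 5570000 = 5.74506 ms.
Propagation delay = d/s = 36000000 m / 300000000 m/s = 120 ms.
Total = 126 ms.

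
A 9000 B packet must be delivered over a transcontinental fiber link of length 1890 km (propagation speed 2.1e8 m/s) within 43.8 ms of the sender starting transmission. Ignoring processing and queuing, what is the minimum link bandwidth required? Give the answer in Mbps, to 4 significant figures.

2.069 Mbps

L = 72000 bits.
Propagation delay = 1890000 / 210000000 = 9 ms.
Transmission budget = 43.8 − 9 = 34.8 ms.
R ≥ L / t_tx = 72000 bits / 0.0348 s = 2.069 Mbps.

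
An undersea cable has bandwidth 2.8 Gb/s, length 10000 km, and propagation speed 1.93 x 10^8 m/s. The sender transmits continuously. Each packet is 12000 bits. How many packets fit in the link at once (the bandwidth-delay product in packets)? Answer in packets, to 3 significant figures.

Propagation delay = 10000000 / 193000000 = 0.0518135 s.
BDP = R × t_prop = 2800000000 × 0.0518135 = 145078000 bits.
In packets of 12000 bits: 12100 packets.

12100 packets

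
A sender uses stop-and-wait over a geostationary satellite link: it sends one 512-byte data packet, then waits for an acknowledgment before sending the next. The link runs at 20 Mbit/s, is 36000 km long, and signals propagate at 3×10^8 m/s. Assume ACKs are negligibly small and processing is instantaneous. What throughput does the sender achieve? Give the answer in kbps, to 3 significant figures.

t_tx = L/R = 4096/20000000 = 0.0002048 s.
t_prop = 36000000/300000000 = 0.12 s; RTT = 0.24 s.
Cycle = t_tx + RTT = 0.240205 s.
Throughput = L / cycle = 4096 / 0.240205 = 17.1 kbps.

17.1 kbps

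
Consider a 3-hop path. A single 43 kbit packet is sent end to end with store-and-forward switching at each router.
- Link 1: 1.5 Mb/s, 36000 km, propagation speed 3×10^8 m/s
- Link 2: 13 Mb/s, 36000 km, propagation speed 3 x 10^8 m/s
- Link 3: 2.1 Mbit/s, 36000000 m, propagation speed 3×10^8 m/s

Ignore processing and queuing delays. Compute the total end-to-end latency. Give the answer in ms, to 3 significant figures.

412 ms

L = 43000 bits.
Transmission delays (L/R per hop): 28.6667, 3.30769, 20.4762 ms; sum = 52.4505 ms.
Propagation delays (d/s per hop): 120, 120, 120 ms; sum = 360 ms.
End-to-end = 412 ms.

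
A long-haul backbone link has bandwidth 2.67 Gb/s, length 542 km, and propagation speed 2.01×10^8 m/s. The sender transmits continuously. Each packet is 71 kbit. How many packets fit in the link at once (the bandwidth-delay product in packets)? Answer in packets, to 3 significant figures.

101 packets

Propagation delay = 542000 / 2.01e+08 = 0.00269652 s.
BDP = R × t_prop = 2670000000 × 0.00269652 = 7199700 bits.
In packets of 71000 bits: 101 packets.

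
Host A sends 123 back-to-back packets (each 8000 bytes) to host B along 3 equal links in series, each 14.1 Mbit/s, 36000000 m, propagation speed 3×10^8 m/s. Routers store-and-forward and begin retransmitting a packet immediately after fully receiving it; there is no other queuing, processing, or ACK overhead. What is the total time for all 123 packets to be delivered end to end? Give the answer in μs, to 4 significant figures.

927400 μs

Per-hop transmission t_tx = L/R = 64000/14100000 = 4539.01 μs.
Per-hop propagation t_prop = 36000000/300000000 = 120000 μs.
Pipeline fill: first packet needs 3·t_tx to clear all hops; remaining 122 packets each add one t_tx.
Total = (3+123-1)·t_tx + 3·t_prop = 125·4539.01 + 3·120000 = 927400 μs.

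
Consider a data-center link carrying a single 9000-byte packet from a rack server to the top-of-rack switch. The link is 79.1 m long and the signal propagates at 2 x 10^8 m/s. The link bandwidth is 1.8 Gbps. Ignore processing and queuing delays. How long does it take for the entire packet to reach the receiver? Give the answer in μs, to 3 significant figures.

40.4 μs

L = 9000 × 8 = 72000 bits.
Transmission delay = L/R = 72000 / 1800000000 = 40 μs.
Propagation delay = d/s = 79.1 m / 200000000 m/s = 0.3955 μs.
Total = 40.4 μs.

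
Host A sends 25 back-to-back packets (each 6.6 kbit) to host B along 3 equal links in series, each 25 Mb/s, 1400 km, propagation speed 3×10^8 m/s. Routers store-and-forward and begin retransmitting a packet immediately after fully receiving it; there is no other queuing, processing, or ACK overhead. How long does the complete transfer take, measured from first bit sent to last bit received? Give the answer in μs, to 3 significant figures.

Per-hop transmission t_tx = L/R = 6600/25000000 = 264 μs.
Per-hop propagation t_prop = 1400000/300000000 = 4666.67 μs.
Pipeline fill: first packet needs 3·t_tx to clear all hops; remaining 24 packets each add one t_tx.
Total = (3+25-1)·t_tx + 3·t_prop = 27·264 + 3·4666.67 = 21100 μs.

21100 μs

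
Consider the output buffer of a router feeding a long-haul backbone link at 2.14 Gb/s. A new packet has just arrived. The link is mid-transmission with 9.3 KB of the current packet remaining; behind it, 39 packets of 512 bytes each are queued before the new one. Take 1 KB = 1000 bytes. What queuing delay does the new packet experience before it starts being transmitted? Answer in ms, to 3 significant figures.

0.109 ms

Each queued packet: L/R = 4096/2.14e+09 = 0.00191402 ms.
39 queued → 0.0746467 ms.
Plus remaining 74400 bits of current packet: 0.0347664 ms.
Queuing delay = 0.109 ms.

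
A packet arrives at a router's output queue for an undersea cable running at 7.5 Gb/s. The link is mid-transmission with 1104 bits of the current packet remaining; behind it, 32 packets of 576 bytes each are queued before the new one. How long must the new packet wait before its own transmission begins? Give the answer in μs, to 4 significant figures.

19.81 μs

Each queued packet: L/R = 4608/7500000000 = 0.6144 μs.
32 queued → 19.6608 μs.
Plus remaining 1104 bits of current packet: 0.1472 μs.
Queuing delay = 19.81 μs.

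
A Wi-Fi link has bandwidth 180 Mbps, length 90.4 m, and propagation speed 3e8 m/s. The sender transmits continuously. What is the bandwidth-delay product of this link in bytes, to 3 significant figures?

Propagation delay = 90.4 / 300000000 = 3.01333e-07 s.
BDP = R × t_prop = 180000000 × 3.01333e-07 = 54.24 bits.
In bytes: 54.24/8 = 6.78 bytes.

6.78 bytes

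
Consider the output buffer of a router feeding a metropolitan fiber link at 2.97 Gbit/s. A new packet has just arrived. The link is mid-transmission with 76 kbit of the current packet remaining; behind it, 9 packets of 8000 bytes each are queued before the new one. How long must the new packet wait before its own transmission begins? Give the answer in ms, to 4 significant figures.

Each queued packet: L/R = 64000/2970000000 = 0.0215488 ms.
9 queued → 0.193939 ms.
Plus remaining 76000 bits of current packet: 0.0255892 ms.
Queuing delay = 0.2195 ms.

0.2195 ms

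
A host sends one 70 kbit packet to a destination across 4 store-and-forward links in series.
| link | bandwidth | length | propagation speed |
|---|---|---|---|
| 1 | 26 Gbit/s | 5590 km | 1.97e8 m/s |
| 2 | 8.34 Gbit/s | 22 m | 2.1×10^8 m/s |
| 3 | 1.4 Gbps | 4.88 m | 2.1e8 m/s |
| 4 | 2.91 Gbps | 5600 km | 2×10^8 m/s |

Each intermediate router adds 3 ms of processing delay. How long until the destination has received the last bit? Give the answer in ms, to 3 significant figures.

65.5 ms

L = 70000 bits.
Transmission delays (L/R per hop): 0.00269231, 0.00839329, 0.05, 0.024055 ms; sum = 0.0851406 ms.
Propagation delays (d/s per hop): 28.3756, 0.000104762, 2.32381e-05, 28 ms; sum = 56.3758 ms.
Processing at 3 router(s): 3 × 3 ms = 9 ms.
End-to-end = 65.5 ms.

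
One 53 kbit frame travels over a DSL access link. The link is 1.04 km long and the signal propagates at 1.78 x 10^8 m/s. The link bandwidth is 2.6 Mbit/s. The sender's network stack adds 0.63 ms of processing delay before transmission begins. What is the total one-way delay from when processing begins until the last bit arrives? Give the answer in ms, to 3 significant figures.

L = 53000 bits.
Transmission delay = L/R = 53000 / 2600000 = 20.3846 ms.
Propagation delay = d/s = 1040 m / 178000000 m/s = 0.0058427 ms.
Plus processing delay 0.63 ms = 0.63 ms.
Total = 21.0 ms.

21.0 ms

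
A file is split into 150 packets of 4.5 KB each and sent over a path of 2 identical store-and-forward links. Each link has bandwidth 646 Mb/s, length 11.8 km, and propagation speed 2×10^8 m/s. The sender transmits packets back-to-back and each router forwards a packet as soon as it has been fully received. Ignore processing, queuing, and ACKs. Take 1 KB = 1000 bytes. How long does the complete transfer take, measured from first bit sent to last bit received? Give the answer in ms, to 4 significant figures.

8.533 ms

Per-hop transmission t_tx = L/R = 36000/646000000 = 0.0557276 ms.
Per-hop propagation t_prop = 11800/200000000 = 0.059 ms.
Pipeline fill: first packet needs 2·t_tx to clear all hops; remaining 149 packets each add one t_tx.
Total = (2+150-1)·t_tx + 2·t_prop = 151·0.0557276 + 2·0.059 = 8.533 ms.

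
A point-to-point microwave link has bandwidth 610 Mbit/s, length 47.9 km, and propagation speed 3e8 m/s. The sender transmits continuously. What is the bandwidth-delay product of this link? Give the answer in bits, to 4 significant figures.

97400 bits

Propagation delay = 47900 / 300000000 = 0.000159667 s.
BDP = R × t_prop = 610000000 × 0.000159667 = 97396.7 bits.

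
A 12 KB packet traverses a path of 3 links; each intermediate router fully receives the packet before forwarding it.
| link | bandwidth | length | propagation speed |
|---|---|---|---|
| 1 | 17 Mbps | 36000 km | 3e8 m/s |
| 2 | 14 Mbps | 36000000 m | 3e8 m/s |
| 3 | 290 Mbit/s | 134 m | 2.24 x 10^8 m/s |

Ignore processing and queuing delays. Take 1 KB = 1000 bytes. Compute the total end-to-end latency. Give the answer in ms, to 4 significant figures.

L = 96000 bits.
Transmission delays (L/R per hop): 5.64706, 6.85714, 0.331034 ms; sum = 12.8352 ms.
Propagation delays (d/s per hop): 120, 120, 0.000598214 ms; sum = 240.001 ms.
End-to-end = 252.8 ms.

252.8 ms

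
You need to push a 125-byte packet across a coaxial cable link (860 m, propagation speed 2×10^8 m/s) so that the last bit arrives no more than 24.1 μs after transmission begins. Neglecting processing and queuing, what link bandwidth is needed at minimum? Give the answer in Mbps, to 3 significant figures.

L = 1000 bits.
Propagation delay = 860 / 200000000 = 4.3 μs.
Transmission budget = 24.1 − 4.3 = 19.8 μs.
R ≥ L / t_tx = 1000 bits / 1.98e-05 s = 50.5 Mbps.

50.5 Mbps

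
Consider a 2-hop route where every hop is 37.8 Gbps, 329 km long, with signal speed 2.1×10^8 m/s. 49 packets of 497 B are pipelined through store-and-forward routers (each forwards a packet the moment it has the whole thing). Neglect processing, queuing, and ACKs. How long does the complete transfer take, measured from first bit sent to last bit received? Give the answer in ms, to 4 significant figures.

Per-hop transmission t_tx = L/R = 3976/37800000000 = 0.000105185 ms.
Per-hop propagation t_prop = 329000/210000000 = 1.56667 ms.
Pipeline fill: first packet needs 2·t_tx to clear all hops; remaining 48 packets each add one t_tx.
Total = (2+49-1)·t_tx + 2·t_prop = 50·0.000105185 + 2·1.56667 = 3.139 ms.

3.139 ms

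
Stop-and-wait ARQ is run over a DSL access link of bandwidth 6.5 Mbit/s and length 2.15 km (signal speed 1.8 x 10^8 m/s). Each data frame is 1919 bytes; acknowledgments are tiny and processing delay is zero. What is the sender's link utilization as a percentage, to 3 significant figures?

t_tx = L/R = 15352/6500000 = 0.00236185 s.
t_prop = 2150/180000000 = 1.19444e-05 s; RTT = 2.38889e-05 s.
Cycle = t_tx + RTT = 0.00238574 s.
Utilization = t_tx / cycle = 0.00236185/0.00238574 = 99.0 %.

99.0 %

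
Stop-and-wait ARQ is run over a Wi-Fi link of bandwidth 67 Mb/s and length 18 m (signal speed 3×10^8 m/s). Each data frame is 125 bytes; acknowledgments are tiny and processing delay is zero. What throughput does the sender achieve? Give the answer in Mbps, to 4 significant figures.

66.47 Mbps

t_tx = L/R = 1000/67000000 = 1.49254e-05 s.
t_prop = 18/300000000 = 6e-08 s; RTT = 1.2e-07 s.
Cycle = t_tx + RTT = 1.50454e-05 s.
Throughput = L / cycle = 1000 / 1.50454e-05 = 66.47 Mbps.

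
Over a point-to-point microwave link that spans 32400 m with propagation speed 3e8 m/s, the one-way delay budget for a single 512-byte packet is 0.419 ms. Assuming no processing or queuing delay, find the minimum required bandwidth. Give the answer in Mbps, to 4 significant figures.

13.17 Mbps

L = 4096 bits.
Propagation delay = 32400 / 300000000 = 0.108 ms.
Transmission budget = 0.419 − 0.108 = 0.311 ms.
R ≥ L / t_tx = 4096 bits / 0.000311 s = 13.17 Mbps.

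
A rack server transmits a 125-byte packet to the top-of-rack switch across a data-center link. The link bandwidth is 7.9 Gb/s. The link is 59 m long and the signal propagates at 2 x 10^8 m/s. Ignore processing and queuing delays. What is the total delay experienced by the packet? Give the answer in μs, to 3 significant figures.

L = 125 × 8 = 1000 bits.
Transmission delay = L/R = 1000 / 7900000000 = 0.126582 μs.
Propagation delay = d/s = 59 m / 200000000 m/s = 0.295 μs.
Total = 0.422 μs.

0.422 μs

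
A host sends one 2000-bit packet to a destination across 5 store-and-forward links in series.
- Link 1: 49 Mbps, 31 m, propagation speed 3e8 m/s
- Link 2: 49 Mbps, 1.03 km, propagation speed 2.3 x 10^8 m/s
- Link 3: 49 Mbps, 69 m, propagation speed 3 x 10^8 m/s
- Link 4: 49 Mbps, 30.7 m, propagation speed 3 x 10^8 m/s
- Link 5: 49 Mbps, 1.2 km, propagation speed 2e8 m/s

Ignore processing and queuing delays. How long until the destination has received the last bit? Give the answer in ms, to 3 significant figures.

Transmission delay per hop = L/R = 2000/49000000 = 0.0408163 ms; 5 hops → 0.204082 ms.
Propagation delays (d/s per hop): 0.000103333, 0.00447826, 0.00023, 0.000102333, 0.006 ms; sum = 0.0109139 ms.
End-to-end = 0.215 ms.

0.215 ms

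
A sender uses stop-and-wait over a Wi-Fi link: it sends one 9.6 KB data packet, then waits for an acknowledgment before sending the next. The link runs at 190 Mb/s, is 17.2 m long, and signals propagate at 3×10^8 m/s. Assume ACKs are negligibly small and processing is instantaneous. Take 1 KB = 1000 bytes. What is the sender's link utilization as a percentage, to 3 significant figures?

100 %

t_tx = L/R = 76800/190000000 = 0.000404211 s.
t_prop = 17.2/300000000 = 5.73333e-08 s; RTT = 1.14667e-07 s.
Cycle = t_tx + RTT = 0.000404325 s.
Utilization = t_tx / cycle = 0.000404211/0.000404325 = 100 %.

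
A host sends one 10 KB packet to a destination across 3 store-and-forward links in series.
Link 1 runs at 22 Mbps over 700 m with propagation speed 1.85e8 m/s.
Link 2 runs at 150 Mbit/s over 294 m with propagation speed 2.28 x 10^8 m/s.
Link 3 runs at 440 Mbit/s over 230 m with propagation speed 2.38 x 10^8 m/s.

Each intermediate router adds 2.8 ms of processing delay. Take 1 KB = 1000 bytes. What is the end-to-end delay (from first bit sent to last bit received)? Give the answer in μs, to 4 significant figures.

9958 μs

L = 80000 bits.
Transmission delays (L/R per hop): 3636.36, 533.333, 181.818 μs; sum = 4351.52 μs.
Propagation delays (d/s per hop): 3.78378, 1.28947, 0.966387 μs; sum = 6.03964 μs.
Processing at 2 router(s): 2 × 2.8 ms = 5600 μs.
End-to-end = 9958 μs.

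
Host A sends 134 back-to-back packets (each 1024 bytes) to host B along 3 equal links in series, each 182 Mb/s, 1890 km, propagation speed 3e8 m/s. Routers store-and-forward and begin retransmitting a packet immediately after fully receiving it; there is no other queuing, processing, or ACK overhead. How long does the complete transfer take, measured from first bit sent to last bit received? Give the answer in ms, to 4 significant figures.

25.02 ms

Per-hop transmission t_tx = L/R = 8192/182000000 = 0.045011 ms.
Per-hop propagation t_prop = 1890000/300000000 = 6.3 ms.
Pipeline fill: first packet needs 3·t_tx to clear all hops; remaining 133 packets each add one t_tx.
Total = (3+134-1)·t_tx + 3·t_prop = 136·0.045011 + 3·6.3 = 25.02 ms.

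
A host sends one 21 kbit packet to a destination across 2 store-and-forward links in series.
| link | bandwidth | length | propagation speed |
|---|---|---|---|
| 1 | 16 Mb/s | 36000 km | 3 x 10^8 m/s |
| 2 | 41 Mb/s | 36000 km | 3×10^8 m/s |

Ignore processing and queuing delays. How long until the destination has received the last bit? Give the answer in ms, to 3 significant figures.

L = 21000 bits.
Transmission delays (L/R per hop): 1.3125, 0.512195 ms; sum = 1.8247 ms.
Propagation delays (d/s per hop): 120, 120 ms; sum = 240 ms.
End-to-end = 242 ms.

242 ms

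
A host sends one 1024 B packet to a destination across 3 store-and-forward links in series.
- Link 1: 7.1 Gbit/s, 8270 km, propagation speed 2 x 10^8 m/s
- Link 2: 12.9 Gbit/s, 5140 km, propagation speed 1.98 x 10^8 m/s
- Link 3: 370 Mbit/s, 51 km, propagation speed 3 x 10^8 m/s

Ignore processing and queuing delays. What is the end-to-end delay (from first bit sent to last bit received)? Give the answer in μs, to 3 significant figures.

67500 μs

L = 1024 × 8 = 8192 bits.
Transmission delays (L/R per hop): 1.1538, 0.635039, 22.1405 μs; sum = 23.9294 μs.
Propagation delays (d/s per hop): 41350, 25959.6, 170 μs; sum = 67479.6 μs.
End-to-end = 67500 μs.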